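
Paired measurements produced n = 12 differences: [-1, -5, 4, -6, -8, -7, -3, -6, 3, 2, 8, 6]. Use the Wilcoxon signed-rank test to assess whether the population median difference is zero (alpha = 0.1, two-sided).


Step 1: Drop any zero differences (none here) and take |d_i|.
|d| = [1, 5, 4, 6, 8, 7, 3, 6, 3, 2, 8, 6]
Step 2: Midrank |d_i| (ties get averaged ranks).
ranks: |1|->1, |5|->6, |4|->5, |6|->8, |8|->11.5, |7|->10, |3|->3.5, |6|->8, |3|->3.5, |2|->2, |8|->11.5, |6|->8
Step 3: Attach original signs; sum ranks with positive sign and with negative sign.
W+ = 5 + 3.5 + 2 + 11.5 + 8 = 30
W- = 1 + 6 + 8 + 11.5 + 10 + 3.5 + 8 = 48
(Check: W+ + W- = 78 should equal n(n+1)/2 = 78.)
Step 4: Test statistic W = min(W+, W-) = 30.
Step 5: Ties in |d|, so use the tie-corrected normal approximation.
        E[W] = n(n+1)/4 = 12*13/4 = 39.
        Tie groups: |d|=3 (t=2), |d|=6 (t=3), |d|=8 (t=2); sum(t^3 - t) = 36.
        Var[W] = n(n+1)(2n+1)/24 - sum(t^3-t)/48 = 3900/24 - 36/48 = 161.75.
        z = (W - E[W]) / sqrt(Var[W]) = (30 - 39) / 12.7181 = -0.7077.
        Two-sided p = 2*Phi(z) = 0.479161.
Step 6: alpha = 0.1. fail to reject H0.

W+ = 30, W- = 48, W = min = 30, p = 0.479161, fail to reject H0.


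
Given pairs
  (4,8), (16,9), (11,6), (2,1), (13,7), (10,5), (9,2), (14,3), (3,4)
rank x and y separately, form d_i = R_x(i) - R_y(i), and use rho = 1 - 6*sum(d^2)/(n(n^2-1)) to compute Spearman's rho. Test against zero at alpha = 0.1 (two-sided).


Step 1: Rank x and y separately (midranks; no ties here).
rank(x): 4->3, 16->9, 11->6, 2->1, 13->7, 10->5, 9->4, 14->8, 3->2
rank(y): 8->8, 9->9, 6->6, 1->1, 7->7, 5->5, 2->2, 3->3, 4->4
Step 2: d_i = R_x(i) - R_y(i); compute d_i^2.
  (3-8)^2=25, (9-9)^2=0, (6-6)^2=0, (1-1)^2=0, (7-7)^2=0, (5-5)^2=0, (4-2)^2=4, (8-3)^2=25, (2-4)^2=4
sum(d^2) = 58.
Step 3: rho = 1 - 6*58 / (9*(9^2 - 1)) = 1 - 348/720 = 0.516667.
Step 4: Under H0, t = rho * sqrt((n-2)/(1-rho^2)) = 1.5966 ~ t(7).
Step 5: Two-sided p-value from the t-distribution with 7 df = 0.154390.
Step 6: alpha = 0.1. fail to reject H0.

rho = 0.5167, p = 0.154390, fail to reject H0 at alpha = 0.1.


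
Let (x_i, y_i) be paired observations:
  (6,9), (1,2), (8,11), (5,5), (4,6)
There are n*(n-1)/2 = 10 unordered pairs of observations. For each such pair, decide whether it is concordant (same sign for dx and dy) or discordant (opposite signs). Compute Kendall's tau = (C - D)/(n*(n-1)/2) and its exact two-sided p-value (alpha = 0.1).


Step 1: Enumerate the 10 unordered pairs (i,j) with i<j and classify each by sign(x_j-x_i) * sign(y_j-y_i).
  (1,2):dx=-5,dy=-7->C; (1,3):dx=+2,dy=+2->C; (1,4):dx=-1,dy=-4->C; (1,5):dx=-2,dy=-3->C
  (2,3):dx=+7,dy=+9->C; (2,4):dx=+4,dy=+3->C; (2,5):dx=+3,dy=+4->C; (3,4):dx=-3,dy=-6->C
  (3,5):dx=-4,dy=-5->C; (4,5):dx=-1,dy=+1->D
Step 2: C = 9, D = 1, total pairs = 10.
Step 3: tau = (C - D)/(n(n-1)/2) = (9 - 1)/10 = 0.800000.
Step 4: Exact two-sided p-value (enumerate n! = 120 permutations of y under H0): p = 0.083333.
Step 5: alpha = 0.1. reject H0.

tau_b = 0.8000 (C=9, D=1), p = 0.083333, reject H0.


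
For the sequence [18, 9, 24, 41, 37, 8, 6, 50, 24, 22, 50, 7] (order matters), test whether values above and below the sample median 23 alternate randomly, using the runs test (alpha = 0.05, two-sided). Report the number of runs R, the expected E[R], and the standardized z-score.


Step 1: Compute median = 23; label A = above, B = below.
Labels in order: BBAAABBAABAB  (n_A = 6, n_B = 6)
Step 2: Count runs R = 7.
Step 3: Under H0 (random ordering), E[R] = 2*n_A*n_B/(n_A+n_B) + 1 = 2*6*6/12 + 1 = 7.0000.
        Var[R] = 2*n_A*n_B*(2*n_A*n_B - n_A - n_B) / ((n_A+n_B)^2 * (n_A+n_B-1)) = 4320/1584 = 2.7273.
        SD[R] = 1.6514.
Step 4: R = E[R], so z = 0 with no continuity correction.
Step 5: Two-sided p-value via normal approximation = 2*(1 - Phi(|z|)) = 1.000000.
Step 6: alpha = 0.05. fail to reject H0.

R = 7, z = 0.0000, p = 1.000000, fail to reject H0.


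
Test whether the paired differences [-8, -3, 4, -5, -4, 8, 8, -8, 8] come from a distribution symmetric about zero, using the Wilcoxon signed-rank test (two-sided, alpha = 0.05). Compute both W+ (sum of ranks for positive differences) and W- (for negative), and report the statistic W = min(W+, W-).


Step 1: Drop any zero differences (none here) and take |d_i|.
|d| = [8, 3, 4, 5, 4, 8, 8, 8, 8]
Step 2: Midrank |d_i| (ties get averaged ranks).
ranks: |8|->7, |3|->1, |4|->2.5, |5|->4, |4|->2.5, |8|->7, |8|->7, |8|->7, |8|->7
Step 3: Attach original signs; sum ranks with positive sign and with negative sign.
W+ = 2.5 + 7 + 7 + 7 = 23.5
W- = 7 + 1 + 4 + 2.5 + 7 = 21.5
(Check: W+ + W- = 45 should equal n(n+1)/2 = 45.)
Step 4: Test statistic W = min(W+, W-) = 21.5.
Step 5: Ties in |d|, so use the tie-corrected normal approximation.
        E[W] = n(n+1)/4 = 9*10/4 = 22.5.
        Tie groups: |d|=4 (t=2), |d|=8 (t=5); sum(t^3 - t) = 126.
        Var[W] = n(n+1)(2n+1)/24 - sum(t^3-t)/48 = 1710/24 - 126/48 = 68.625.
        z = (W - E[W]) / sqrt(Var[W]) = (21.5 - 22.5) / 8.2840 = -0.1207.
        Two-sided p = 2*Phi(z) = 0.903917.
Step 6: alpha = 0.05. fail to reject H0.

W+ = 23.5, W- = 21.5, W = min = 21.5, p = 0.903917, fail to reject H0.


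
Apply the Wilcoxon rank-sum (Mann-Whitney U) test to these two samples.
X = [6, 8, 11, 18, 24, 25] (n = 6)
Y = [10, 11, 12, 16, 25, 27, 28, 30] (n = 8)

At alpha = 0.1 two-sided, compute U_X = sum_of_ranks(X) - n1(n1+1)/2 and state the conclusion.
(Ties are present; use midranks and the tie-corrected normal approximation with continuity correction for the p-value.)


Step 1: Combine and sort all 14 observations; assign midranks.
sorted (value, group): (6,X), (8,X), (10,Y), (11,X), (11,Y), (12,Y), (16,Y), (18,X), (24,X), (25,X), (25,Y), (27,Y), (28,Y), (30,Y)
ranks: 6->1, 8->2, 10->3, 11->4.5, 11->4.5, 12->6, 16->7, 18->8, 24->9, 25->10.5, 25->10.5, 27->12, 28->13, 30->14
Step 2: Rank sum for X: R1 = 1 + 2 + 4.5 + 8 + 9 + 10.5 = 35.
Step 3: U_X = R1 - n1(n1+1)/2 = 35 - 6*7/2 = 35 - 21 = 14.
       U_Y = n1*n2 - U_X = 48 - 14 = 34.
Step 4: Ties are present, so use the tie-corrected normal approximation (with continuity correction) for the p-value.
Step 5: p-value = 0.219016; compare to alpha = 0.1. fail to reject H0.

U_X = 14, p = 0.219016, fail to reject H0 at alpha = 0.1.


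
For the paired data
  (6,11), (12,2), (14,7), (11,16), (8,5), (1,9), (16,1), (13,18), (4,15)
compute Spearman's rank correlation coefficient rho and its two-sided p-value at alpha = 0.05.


Step 1: Rank x and y separately (midranks; no ties here).
rank(x): 6->3, 12->6, 14->8, 11->5, 8->4, 1->1, 16->9, 13->7, 4->2
rank(y): 11->6, 2->2, 7->4, 16->8, 5->3, 9->5, 1->1, 18->9, 15->7
Step 2: d_i = R_x(i) - R_y(i); compute d_i^2.
  (3-6)^2=9, (6-2)^2=16, (8-4)^2=16, (5-8)^2=9, (4-3)^2=1, (1-5)^2=16, (9-1)^2=64, (7-9)^2=4, (2-7)^2=25
sum(d^2) = 160.
Step 3: rho = 1 - 6*160 / (9*(9^2 - 1)) = 1 - 960/720 = -0.333333.
Step 4: Under H0, t = rho * sqrt((n-2)/(1-rho^2)) = -0.9354 ~ t(7).
Step 5: Two-sided p-value from the t-distribution with 7 df = 0.380713.
Step 6: alpha = 0.05. fail to reject H0.

rho = -0.3333, p = 0.380713, fail to reject H0 at alpha = 0.05.


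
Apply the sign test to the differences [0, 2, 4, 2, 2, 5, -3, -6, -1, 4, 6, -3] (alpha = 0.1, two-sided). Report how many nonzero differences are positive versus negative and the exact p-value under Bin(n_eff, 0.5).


Step 1: Discard zero differences. Original n = 12; n_eff = number of nonzero differences = 11.
Nonzero differences (with sign): +2, +4, +2, +2, +5, -3, -6, -1, +4, +6, -3
Step 2: Count signs: positive = 7, negative = 4.
Step 3: Under H0: P(positive) = 0.5, so the number of positives S ~ Bin(11, 0.5).
Step 4: Two-sided exact p-value = sum of Bin(11,0.5) probabilities at or below the observed probability = 0.548828.
Step 5: alpha = 0.1. fail to reject H0.

n_eff = 11, pos = 7, neg = 4, p = 0.548828, fail to reject H0.


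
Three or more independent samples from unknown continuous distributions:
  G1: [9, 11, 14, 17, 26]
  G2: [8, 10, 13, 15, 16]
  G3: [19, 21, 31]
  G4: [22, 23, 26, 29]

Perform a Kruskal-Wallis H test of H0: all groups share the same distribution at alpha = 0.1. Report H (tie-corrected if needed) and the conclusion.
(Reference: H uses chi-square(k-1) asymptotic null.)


Step 1: Combine all N = 17 observations and assign midranks.
sorted (value, group, rank): (8,G2,1), (9,G1,2), (10,G2,3), (11,G1,4), (13,G2,5), (14,G1,6), (15,G2,7), (16,G2,8), (17,G1,9), (19,G3,10), (21,G3,11), (22,G4,12), (23,G4,13), (26,G1,14.5), (26,G4,14.5), (29,G4,16), (31,G3,17)
Step 2: Sum ranks within each group.
R_1 = 35.5 (n_1 = 5)
R_2 = 24 (n_2 = 5)
R_3 = 38 (n_3 = 3)
R_4 = 55.5 (n_4 = 4)
Step 3: H = 12/(N(N+1)) * sum(R_i^2/n_i) - 3(N+1)
     = 12/(17*18) * (35.5^2/5 + 24^2/5 + 38^2/3 + 55.5^2/4) - 3*18
     = 0.039216 * 1618.65 - 54
     = 9.476307.
Step 4: Ties present; correction factor C = 1 - 6/(17^3 - 17) = 0.998775. Corrected H = 9.476307 / 0.998775 = 9.487935.
Step 5: Under H0, H ~ chi^2(3); p-value = 0.023460.
Step 6: alpha = 0.1. reject H0.

H = 9.4879, df = 3, p = 0.023460, reject H0.


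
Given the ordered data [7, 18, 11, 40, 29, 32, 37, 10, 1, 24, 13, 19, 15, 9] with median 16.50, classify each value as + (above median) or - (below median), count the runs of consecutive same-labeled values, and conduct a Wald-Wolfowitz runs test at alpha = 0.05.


Step 1: Compute median = 16.50; label A = above, B = below.
Labels in order: BABAAAABBABABB  (n_A = 7, n_B = 7)
Step 2: Count runs R = 9.
Step 3: Under H0 (random ordering), E[R] = 2*n_A*n_B/(n_A+n_B) + 1 = 2*7*7/14 + 1 = 8.0000.
        Var[R] = 2*n_A*n_B*(2*n_A*n_B - n_A - n_B) / ((n_A+n_B)^2 * (n_A+n_B-1)) = 8232/2548 = 3.2308.
        SD[R] = 1.7974.
Step 4: Continuity-corrected z = (R - 0.5 - E[R]) / SD[R] = (9 - 0.5 - 8.0000) / 1.7974 = 0.2782.
Step 5: Two-sided p-value via normal approximation = 2*(1 - Phi(|z|)) = 0.780879.
Step 6: alpha = 0.05. fail to reject H0.

R = 9, z = 0.2782, p = 0.780879, fail to reject H0.


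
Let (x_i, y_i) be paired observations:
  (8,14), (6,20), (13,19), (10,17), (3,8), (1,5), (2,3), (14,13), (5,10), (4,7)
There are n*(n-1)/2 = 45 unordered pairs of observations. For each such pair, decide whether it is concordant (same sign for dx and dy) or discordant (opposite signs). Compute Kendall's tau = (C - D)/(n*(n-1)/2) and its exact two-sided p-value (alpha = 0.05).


Step 1: Enumerate the 45 unordered pairs (i,j) with i<j and classify each by sign(x_j-x_i) * sign(y_j-y_i).
  (1,2):dx=-2,dy=+6->D; (1,3):dx=+5,dy=+5->C; (1,4):dx=+2,dy=+3->C; (1,5):dx=-5,dy=-6->C
  (1,6):dx=-7,dy=-9->C; (1,7):dx=-6,dy=-11->C; (1,8):dx=+6,dy=-1->D; (1,9):dx=-3,dy=-4->C
  (1,10):dx=-4,dy=-7->C; (2,3):dx=+7,dy=-1->D; (2,4):dx=+4,dy=-3->D; (2,5):dx=-3,dy=-12->C
  (2,6):dx=-5,dy=-15->C; (2,7):dx=-4,dy=-17->C; (2,8):dx=+8,dy=-7->D; (2,9):dx=-1,dy=-10->C
  (2,10):dx=-2,dy=-13->C; (3,4):dx=-3,dy=-2->C; (3,5):dx=-10,dy=-11->C; (3,6):dx=-12,dy=-14->C
  (3,7):dx=-11,dy=-16->C; (3,8):dx=+1,dy=-6->D; (3,9):dx=-8,dy=-9->C; (3,10):dx=-9,dy=-12->C
  (4,5):dx=-7,dy=-9->C; (4,6):dx=-9,dy=-12->C; (4,7):dx=-8,dy=-14->C; (4,8):dx=+4,dy=-4->D
  (4,9):dx=-5,dy=-7->C; (4,10):dx=-6,dy=-10->C; (5,6):dx=-2,dy=-3->C; (5,7):dx=-1,dy=-5->C
  (5,8):dx=+11,dy=+5->C; (5,9):dx=+2,dy=+2->C; (5,10):dx=+1,dy=-1->D; (6,7):dx=+1,dy=-2->D
  (6,8):dx=+13,dy=+8->C; (6,9):dx=+4,dy=+5->C; (6,10):dx=+3,dy=+2->C; (7,8):dx=+12,dy=+10->C
  (7,9):dx=+3,dy=+7->C; (7,10):dx=+2,dy=+4->C; (8,9):dx=-9,dy=-3->C; (8,10):dx=-10,dy=-6->C
  (9,10):dx=-1,dy=-3->C
Step 2: C = 36, D = 9, total pairs = 45.
Step 3: tau = (C - D)/(n(n-1)/2) = (36 - 9)/45 = 0.600000.
Step 4: Exact two-sided p-value (enumerate n! = 3628800 permutations of y under H0): p = 0.016666.
Step 5: alpha = 0.05. reject H0.

tau_b = 0.6000 (C=36, D=9), p = 0.016666, reject H0.


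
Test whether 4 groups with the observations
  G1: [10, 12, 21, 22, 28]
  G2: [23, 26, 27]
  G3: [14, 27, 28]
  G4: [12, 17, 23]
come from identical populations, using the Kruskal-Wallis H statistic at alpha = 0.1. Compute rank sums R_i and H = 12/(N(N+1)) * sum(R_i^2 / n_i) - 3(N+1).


Step 1: Combine all N = 14 observations and assign midranks.
sorted (value, group, rank): (10,G1,1), (12,G1,2.5), (12,G4,2.5), (14,G3,4), (17,G4,5), (21,G1,6), (22,G1,7), (23,G2,8.5), (23,G4,8.5), (26,G2,10), (27,G2,11.5), (27,G3,11.5), (28,G1,13.5), (28,G3,13.5)
Step 2: Sum ranks within each group.
R_1 = 30 (n_1 = 5)
R_2 = 30 (n_2 = 3)
R_3 = 29 (n_3 = 3)
R_4 = 16 (n_4 = 3)
Step 3: H = 12/(N(N+1)) * sum(R_i^2/n_i) - 3(N+1)
     = 12/(14*15) * (30^2/5 + 30^2/3 + 29^2/3 + 16^2/3) - 3*15
     = 0.057143 * 845.667 - 45
     = 3.323810.
Step 4: Ties present; correction factor C = 1 - 24/(14^3 - 14) = 0.991209. Corrected H = 3.323810 / 0.991209 = 3.353289.
Step 5: Under H0, H ~ chi^2(3); p-value = 0.340294.
Step 6: alpha = 0.1. fail to reject H0.

H = 3.3533, df = 3, p = 0.340294, fail to reject H0.


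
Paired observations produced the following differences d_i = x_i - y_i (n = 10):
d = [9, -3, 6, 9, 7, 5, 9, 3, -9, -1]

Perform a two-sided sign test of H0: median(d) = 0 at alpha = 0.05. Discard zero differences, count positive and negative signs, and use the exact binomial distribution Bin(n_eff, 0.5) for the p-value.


Step 1: Discard zero differences. Original n = 10; n_eff = number of nonzero differences = 10.
Nonzero differences (with sign): +9, -3, +6, +9, +7, +5, +9, +3, -9, -1
Step 2: Count signs: positive = 7, negative = 3.
Step 3: Under H0: P(positive) = 0.5, so the number of positives S ~ Bin(10, 0.5).
Step 4: Two-sided exact p-value = sum of Bin(10,0.5) probabilities at or below the observed probability = 0.343750.
Step 5: alpha = 0.05. fail to reject H0.

n_eff = 10, pos = 7, neg = 3, p = 0.343750, fail to reject H0.


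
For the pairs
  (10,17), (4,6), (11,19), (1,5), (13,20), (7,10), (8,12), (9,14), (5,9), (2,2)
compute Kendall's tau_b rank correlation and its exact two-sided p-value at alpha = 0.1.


Step 1: Enumerate the 45 unordered pairs (i,j) with i<j and classify each by sign(x_j-x_i) * sign(y_j-y_i).
  (1,2):dx=-6,dy=-11->C; (1,3):dx=+1,dy=+2->C; (1,4):dx=-9,dy=-12->C; (1,5):dx=+3,dy=+3->C
  (1,6):dx=-3,dy=-7->C; (1,7):dx=-2,dy=-5->C; (1,8):dx=-1,dy=-3->C; (1,9):dx=-5,dy=-8->C
  (1,10):dx=-8,dy=-15->C; (2,3):dx=+7,dy=+13->C; (2,4):dx=-3,dy=-1->C; (2,5):dx=+9,dy=+14->C
  (2,6):dx=+3,dy=+4->C; (2,7):dx=+4,dy=+6->C; (2,8):dx=+5,dy=+8->C; (2,9):dx=+1,dy=+3->C
  (2,10):dx=-2,dy=-4->C; (3,4):dx=-10,dy=-14->C; (3,5):dx=+2,dy=+1->C; (3,6):dx=-4,dy=-9->C
  (3,7):dx=-3,dy=-7->C; (3,8):dx=-2,dy=-5->C; (3,9):dx=-6,dy=-10->C; (3,10):dx=-9,dy=-17->C
  (4,5):dx=+12,dy=+15->C; (4,6):dx=+6,dy=+5->C; (4,7):dx=+7,dy=+7->C; (4,8):dx=+8,dy=+9->C
  (4,9):dx=+4,dy=+4->C; (4,10):dx=+1,dy=-3->D; (5,6):dx=-6,dy=-10->C; (5,7):dx=-5,dy=-8->C
  (5,8):dx=-4,dy=-6->C; (5,9):dx=-8,dy=-11->C; (5,10):dx=-11,dy=-18->C; (6,7):dx=+1,dy=+2->C
  (6,8):dx=+2,dy=+4->C; (6,9):dx=-2,dy=-1->C; (6,10):dx=-5,dy=-8->C; (7,8):dx=+1,dy=+2->C
  (7,9):dx=-3,dy=-3->C; (7,10):dx=-6,dy=-10->C; (8,9):dx=-4,dy=-5->C; (8,10):dx=-7,dy=-12->C
  (9,10):dx=-3,dy=-7->C
Step 2: C = 44, D = 1, total pairs = 45.
Step 3: tau = (C - D)/(n(n-1)/2) = (44 - 1)/45 = 0.955556.
Step 4: Exact two-sided p-value (enumerate n! = 3628800 permutations of y under H0): p = 0.000006.
Step 5: alpha = 0.1. reject H0.

tau_b = 0.9556 (C=44, D=1), p = 0.000006, reject H0.


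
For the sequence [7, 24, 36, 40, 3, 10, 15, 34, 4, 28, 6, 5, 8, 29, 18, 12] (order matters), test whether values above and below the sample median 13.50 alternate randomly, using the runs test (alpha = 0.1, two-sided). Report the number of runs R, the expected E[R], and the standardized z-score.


Step 1: Compute median = 13.50; label A = above, B = below.
Labels in order: BAAABBAABABBBAAB  (n_A = 8, n_B = 8)
Step 2: Count runs R = 9.
Step 3: Under H0 (random ordering), E[R] = 2*n_A*n_B/(n_A+n_B) + 1 = 2*8*8/16 + 1 = 9.0000.
        Var[R] = 2*n_A*n_B*(2*n_A*n_B - n_A - n_B) / ((n_A+n_B)^2 * (n_A+n_B-1)) = 14336/3840 = 3.7333.
        SD[R] = 1.9322.
Step 4: R = E[R], so z = 0 with no continuity correction.
Step 5: Two-sided p-value via normal approximation = 2*(1 - Phi(|z|)) = 1.000000.
Step 6: alpha = 0.1. fail to reject H0.

R = 9, z = 0.0000, p = 1.000000, fail to reject H0.


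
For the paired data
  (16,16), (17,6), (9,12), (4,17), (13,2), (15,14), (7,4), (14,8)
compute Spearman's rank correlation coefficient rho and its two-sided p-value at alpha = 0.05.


Step 1: Rank x and y separately (midranks; no ties here).
rank(x): 16->7, 17->8, 9->3, 4->1, 13->4, 15->6, 7->2, 14->5
rank(y): 16->7, 6->3, 12->5, 17->8, 2->1, 14->6, 4->2, 8->4
Step 2: d_i = R_x(i) - R_y(i); compute d_i^2.
  (7-7)^2=0, (8-3)^2=25, (3-5)^2=4, (1-8)^2=49, (4-1)^2=9, (6-6)^2=0, (2-2)^2=0, (5-4)^2=1
sum(d^2) = 88.
Step 3: rho = 1 - 6*88 / (8*(8^2 - 1)) = 1 - 528/504 = -0.047619.
Step 4: Under H0, t = rho * sqrt((n-2)/(1-rho^2)) = -0.1168 ~ t(6).
Step 5: Two-sided p-value from the t-distribution with 6 df = 0.910849.
Step 6: alpha = 0.05. fail to reject H0.

rho = -0.0476, p = 0.910849, fail to reject H0 at alpha = 0.05.


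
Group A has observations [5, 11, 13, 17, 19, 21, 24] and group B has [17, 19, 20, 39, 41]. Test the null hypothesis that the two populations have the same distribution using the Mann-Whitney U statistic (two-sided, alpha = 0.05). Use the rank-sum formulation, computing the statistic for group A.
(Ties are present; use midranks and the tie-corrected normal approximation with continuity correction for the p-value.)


Step 1: Combine and sort all 12 observations; assign midranks.
sorted (value, group): (5,X), (11,X), (13,X), (17,X), (17,Y), (19,X), (19,Y), (20,Y), (21,X), (24,X), (39,Y), (41,Y)
ranks: 5->1, 11->2, 13->3, 17->4.5, 17->4.5, 19->6.5, 19->6.5, 20->8, 21->9, 24->10, 39->11, 41->12
Step 2: Rank sum for X: R1 = 1 + 2 + 3 + 4.5 + 6.5 + 9 + 10 = 36.
Step 3: U_X = R1 - n1(n1+1)/2 = 36 - 7*8/2 = 36 - 28 = 8.
       U_Y = n1*n2 - U_X = 35 - 8 = 27.
Step 4: Ties are present, so use the tie-corrected normal approximation (with continuity correction) for the p-value.
Step 5: p-value = 0.142449; compare to alpha = 0.05. fail to reject H0.

U_X = 8, p = 0.142449, fail to reject H0 at alpha = 0.05.


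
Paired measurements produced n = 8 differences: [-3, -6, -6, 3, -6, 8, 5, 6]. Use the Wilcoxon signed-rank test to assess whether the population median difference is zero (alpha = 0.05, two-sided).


Step 1: Drop any zero differences (none here) and take |d_i|.
|d| = [3, 6, 6, 3, 6, 8, 5, 6]
Step 2: Midrank |d_i| (ties get averaged ranks).
ranks: |3|->1.5, |6|->5.5, |6|->5.5, |3|->1.5, |6|->5.5, |8|->8, |5|->3, |6|->5.5
Step 3: Attach original signs; sum ranks with positive sign and with negative sign.
W+ = 1.5 + 8 + 3 + 5.5 = 18
W- = 1.5 + 5.5 + 5.5 + 5.5 = 18
(Check: W+ + W- = 36 should equal n(n+1)/2 = 36.)
Step 4: Test statistic W = min(W+, W-) = 18.
Step 5: Ties in |d|, so use the tie-corrected normal approximation.
        E[W] = n(n+1)/4 = 8*9/4 = 18.
        Tie groups: |d|=3 (t=2), |d|=6 (t=4); sum(t^3 - t) = 66.
        Var[W] = n(n+1)(2n+1)/24 - sum(t^3-t)/48 = 1224/24 - 66/48 = 49.625.
        z = (W - E[W]) / sqrt(Var[W]) = (18 - 18) / 7.0445 = 0.0000.
        Two-sided p = 2*Phi(z) = 1.000000.
Step 6: alpha = 0.05. fail to reject H0.

W+ = 18, W- = 18, W = min = 18, p = 1.000000, fail to reject H0.


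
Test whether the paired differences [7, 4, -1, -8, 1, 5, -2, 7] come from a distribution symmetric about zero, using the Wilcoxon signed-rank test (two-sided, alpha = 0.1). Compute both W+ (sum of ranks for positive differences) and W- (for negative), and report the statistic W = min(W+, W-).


Step 1: Drop any zero differences (none here) and take |d_i|.
|d| = [7, 4, 1, 8, 1, 5, 2, 7]
Step 2: Midrank |d_i| (ties get averaged ranks).
ranks: |7|->6.5, |4|->4, |1|->1.5, |8|->8, |1|->1.5, |5|->5, |2|->3, |7|->6.5
Step 3: Attach original signs; sum ranks with positive sign and with negative sign.
W+ = 6.5 + 4 + 1.5 + 5 + 6.5 = 23.5
W- = 1.5 + 8 + 3 = 12.5
(Check: W+ + W- = 36 should equal n(n+1)/2 = 36.)
Step 4: Test statistic W = min(W+, W-) = 12.5.
Step 5: Ties in |d|, so use the tie-corrected normal approximation.
        E[W] = n(n+1)/4 = 8*9/4 = 18.
        Tie groups: |d|=1 (t=2), |d|=7 (t=2); sum(t^3 - t) = 12.
        Var[W] = n(n+1)(2n+1)/24 - sum(t^3-t)/48 = 1224/24 - 12/48 = 50.75.
        z = (W - E[W]) / sqrt(Var[W]) = (12.5 - 18) / 7.1239 = -0.7720.
        Two-sided p = 2*Phi(z) = 0.440086.
Step 6: alpha = 0.1. fail to reject H0.

W+ = 23.5, W- = 12.5, W = min = 12.5, p = 0.440086, fail to reject H0.


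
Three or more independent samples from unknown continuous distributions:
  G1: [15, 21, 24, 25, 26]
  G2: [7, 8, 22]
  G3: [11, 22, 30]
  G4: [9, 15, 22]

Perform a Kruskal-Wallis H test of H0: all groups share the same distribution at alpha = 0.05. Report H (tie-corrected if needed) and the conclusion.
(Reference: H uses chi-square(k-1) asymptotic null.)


Step 1: Combine all N = 14 observations and assign midranks.
sorted (value, group, rank): (7,G2,1), (8,G2,2), (9,G4,3), (11,G3,4), (15,G1,5.5), (15,G4,5.5), (21,G1,7), (22,G2,9), (22,G3,9), (22,G4,9), (24,G1,11), (25,G1,12), (26,G1,13), (30,G3,14)
Step 2: Sum ranks within each group.
R_1 = 48.5 (n_1 = 5)
R_2 = 12 (n_2 = 3)
R_3 = 27 (n_3 = 3)
R_4 = 17.5 (n_4 = 3)
Step 3: H = 12/(N(N+1)) * sum(R_i^2/n_i) - 3(N+1)
     = 12/(14*15) * (48.5^2/5 + 12^2/3 + 27^2/3 + 17.5^2/3) - 3*15
     = 0.057143 * 863.533 - 45
     = 4.344762.
Step 4: Ties present; correction factor C = 1 - 30/(14^3 - 14) = 0.989011. Corrected H = 4.344762 / 0.989011 = 4.393037.
Step 5: Under H0, H ~ chi^2(3); p-value = 0.222032.
Step 6: alpha = 0.05. fail to reject H0.

H = 4.3930, df = 3, p = 0.222032, fail to reject H0.


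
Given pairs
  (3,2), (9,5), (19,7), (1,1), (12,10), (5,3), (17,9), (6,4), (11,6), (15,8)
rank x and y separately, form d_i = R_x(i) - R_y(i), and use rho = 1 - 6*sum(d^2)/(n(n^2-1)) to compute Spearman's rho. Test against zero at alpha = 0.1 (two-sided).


Step 1: Rank x and y separately (midranks; no ties here).
rank(x): 3->2, 9->5, 19->10, 1->1, 12->7, 5->3, 17->9, 6->4, 11->6, 15->8
rank(y): 2->2, 5->5, 7->7, 1->1, 10->10, 3->3, 9->9, 4->4, 6->6, 8->8
Step 2: d_i = R_x(i) - R_y(i); compute d_i^2.
  (2-2)^2=0, (5-5)^2=0, (10-7)^2=9, (1-1)^2=0, (7-10)^2=9, (3-3)^2=0, (9-9)^2=0, (4-4)^2=0, (6-6)^2=0, (8-8)^2=0
sum(d^2) = 18.
Step 3: rho = 1 - 6*18 / (10*(10^2 - 1)) = 1 - 108/990 = 0.890909.
Step 4: Under H0, t = rho * sqrt((n-2)/(1-rho^2)) = 5.5482 ~ t(8).
Step 5: Two-sided p-value from the t-distribution with 8 df = 0.000542.
Step 6: alpha = 0.1. reject H0.

rho = 0.8909, p = 0.000542, reject H0 at alpha = 0.1.


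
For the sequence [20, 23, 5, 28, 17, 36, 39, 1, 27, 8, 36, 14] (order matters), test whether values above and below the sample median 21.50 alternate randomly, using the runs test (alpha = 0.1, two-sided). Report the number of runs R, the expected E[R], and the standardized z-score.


Step 1: Compute median = 21.50; label A = above, B = below.
Labels in order: BABABAABABAB  (n_A = 6, n_B = 6)
Step 2: Count runs R = 11.
Step 3: Under H0 (random ordering), E[R] = 2*n_A*n_B/(n_A+n_B) + 1 = 2*6*6/12 + 1 = 7.0000.
        Var[R] = 2*n_A*n_B*(2*n_A*n_B - n_A - n_B) / ((n_A+n_B)^2 * (n_A+n_B-1)) = 4320/1584 = 2.7273.
        SD[R] = 1.6514.
Step 4: Continuity-corrected z = (R - 0.5 - E[R]) / SD[R] = (11 - 0.5 - 7.0000) / 1.6514 = 2.1194.
Step 5: Two-sided p-value via normal approximation = 2*(1 - Phi(|z|)) = 0.034060.
Step 6: alpha = 0.1. reject H0.

R = 11, z = 2.1194, p = 0.034060, reject H0.


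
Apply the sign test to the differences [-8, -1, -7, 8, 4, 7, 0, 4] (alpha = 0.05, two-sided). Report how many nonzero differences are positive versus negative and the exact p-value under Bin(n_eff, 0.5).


Step 1: Discard zero differences. Original n = 8; n_eff = number of nonzero differences = 7.
Nonzero differences (with sign): -8, -1, -7, +8, +4, +7, +4
Step 2: Count signs: positive = 4, negative = 3.
Step 3: Under H0: P(positive) = 0.5, so the number of positives S ~ Bin(7, 0.5).
Step 4: Two-sided exact p-value = sum of Bin(7,0.5) probabilities at or below the observed probability = 1.000000.
Step 5: alpha = 0.05. fail to reject H0.

n_eff = 7, pos = 4, neg = 3, p = 1.000000, fail to reject H0.


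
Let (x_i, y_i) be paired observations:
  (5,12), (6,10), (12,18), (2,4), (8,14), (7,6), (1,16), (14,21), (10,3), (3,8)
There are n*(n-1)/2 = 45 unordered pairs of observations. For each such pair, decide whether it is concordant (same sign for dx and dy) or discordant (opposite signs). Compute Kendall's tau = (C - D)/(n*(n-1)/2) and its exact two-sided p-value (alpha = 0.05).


Step 1: Enumerate the 45 unordered pairs (i,j) with i<j and classify each by sign(x_j-x_i) * sign(y_j-y_i).
  (1,2):dx=+1,dy=-2->D; (1,3):dx=+7,dy=+6->C; (1,4):dx=-3,dy=-8->C; (1,5):dx=+3,dy=+2->C
  (1,6):dx=+2,dy=-6->D; (1,7):dx=-4,dy=+4->D; (1,8):dx=+9,dy=+9->C; (1,9):dx=+5,dy=-9->D
  (1,10):dx=-2,dy=-4->C; (2,3):dx=+6,dy=+8->C; (2,4):dx=-4,dy=-6->C; (2,5):dx=+2,dy=+4->C
  (2,6):dx=+1,dy=-4->D; (2,7):dx=-5,dy=+6->D; (2,8):dx=+8,dy=+11->C; (2,9):dx=+4,dy=-7->D
  (2,10):dx=-3,dy=-2->C; (3,4):dx=-10,dy=-14->C; (3,5):dx=-4,dy=-4->C; (3,6):dx=-5,dy=-12->C
  (3,7):dx=-11,dy=-2->C; (3,8):dx=+2,dy=+3->C; (3,9):dx=-2,dy=-15->C; (3,10):dx=-9,dy=-10->C
  (4,5):dx=+6,dy=+10->C; (4,6):dx=+5,dy=+2->C; (4,7):dx=-1,dy=+12->D; (4,8):dx=+12,dy=+17->C
  (4,9):dx=+8,dy=-1->D; (4,10):dx=+1,dy=+4->C; (5,6):dx=-1,dy=-8->C; (5,7):dx=-7,dy=+2->D
  (5,8):dx=+6,dy=+7->C; (5,9):dx=+2,dy=-11->D; (5,10):dx=-5,dy=-6->C; (6,7):dx=-6,dy=+10->D
  (6,8):dx=+7,dy=+15->C; (6,9):dx=+3,dy=-3->D; (6,10):dx=-4,dy=+2->D; (7,8):dx=+13,dy=+5->C
  (7,9):dx=+9,dy=-13->D; (7,10):dx=+2,dy=-8->D; (8,9):dx=-4,dy=-18->C; (8,10):dx=-11,dy=-13->C
  (9,10):dx=-7,dy=+5->D
Step 2: C = 28, D = 17, total pairs = 45.
Step 3: tau = (C - D)/(n(n-1)/2) = (28 - 17)/45 = 0.244444.
Step 4: Exact two-sided p-value (enumerate n! = 3628800 permutations of y under H0): p = 0.380720.
Step 5: alpha = 0.05. fail to reject H0.

tau_b = 0.2444 (C=28, D=17), p = 0.380720, fail to reject H0.


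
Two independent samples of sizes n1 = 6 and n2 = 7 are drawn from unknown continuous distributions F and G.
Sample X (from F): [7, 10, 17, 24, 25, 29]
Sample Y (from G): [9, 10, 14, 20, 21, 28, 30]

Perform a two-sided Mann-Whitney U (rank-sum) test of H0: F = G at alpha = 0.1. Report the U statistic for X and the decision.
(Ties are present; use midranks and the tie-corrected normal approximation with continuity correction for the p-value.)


Step 1: Combine and sort all 13 observations; assign midranks.
sorted (value, group): (7,X), (9,Y), (10,X), (10,Y), (14,Y), (17,X), (20,Y), (21,Y), (24,X), (25,X), (28,Y), (29,X), (30,Y)
ranks: 7->1, 9->2, 10->3.5, 10->3.5, 14->5, 17->6, 20->7, 21->8, 24->9, 25->10, 28->11, 29->12, 30->13
Step 2: Rank sum for X: R1 = 1 + 3.5 + 6 + 9 + 10 + 12 = 41.5.
Step 3: U_X = R1 - n1(n1+1)/2 = 41.5 - 6*7/2 = 41.5 - 21 = 20.5.
       U_Y = n1*n2 - U_X = 42 - 20.5 = 21.5.
Step 4: Ties are present, so use the tie-corrected normal approximation (with continuity correction) for the p-value.
Step 5: p-value = 1.000000; compare to alpha = 0.1. fail to reject H0.

U_X = 20.5, p = 1.000000, fail to reject H0 at alpha = 0.1.


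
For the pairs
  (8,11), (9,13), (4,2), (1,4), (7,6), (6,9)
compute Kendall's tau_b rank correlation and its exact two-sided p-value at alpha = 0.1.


Step 1: Enumerate the 15 unordered pairs (i,j) with i<j and classify each by sign(x_j-x_i) * sign(y_j-y_i).
  (1,2):dx=+1,dy=+2->C; (1,3):dx=-4,dy=-9->C; (1,4):dx=-7,dy=-7->C; (1,5):dx=-1,dy=-5->C
  (1,6):dx=-2,dy=-2->C; (2,3):dx=-5,dy=-11->C; (2,4):dx=-8,dy=-9->C; (2,5):dx=-2,dy=-7->C
  (2,6):dx=-3,dy=-4->C; (3,4):dx=-3,dy=+2->D; (3,5):dx=+3,dy=+4->C; (3,6):dx=+2,dy=+7->C
  (4,5):dx=+6,dy=+2->C; (4,6):dx=+5,dy=+5->C; (5,6):dx=-1,dy=+3->D
Step 2: C = 13, D = 2, total pairs = 15.
Step 3: tau = (C - D)/(n(n-1)/2) = (13 - 2)/15 = 0.733333.
Step 4: Exact two-sided p-value (enumerate n! = 720 permutations of y under H0): p = 0.055556.
Step 5: alpha = 0.1. reject H0.

tau_b = 0.7333 (C=13, D=2), p = 0.055556, reject H0.


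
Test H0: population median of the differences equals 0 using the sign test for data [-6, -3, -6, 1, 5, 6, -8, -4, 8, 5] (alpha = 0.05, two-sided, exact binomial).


Step 1: Discard zero differences. Original n = 10; n_eff = number of nonzero differences = 10.
Nonzero differences (with sign): -6, -3, -6, +1, +5, +6, -8, -4, +8, +5
Step 2: Count signs: positive = 5, negative = 5.
Step 3: Under H0: P(positive) = 0.5, so the number of positives S ~ Bin(10, 0.5).
Step 4: Two-sided exact p-value = sum of Bin(10,0.5) probabilities at or below the observed probability = 1.000000.
Step 5: alpha = 0.05. fail to reject H0.

n_eff = 10, pos = 5, neg = 5, p = 1.000000, fail to reject H0.


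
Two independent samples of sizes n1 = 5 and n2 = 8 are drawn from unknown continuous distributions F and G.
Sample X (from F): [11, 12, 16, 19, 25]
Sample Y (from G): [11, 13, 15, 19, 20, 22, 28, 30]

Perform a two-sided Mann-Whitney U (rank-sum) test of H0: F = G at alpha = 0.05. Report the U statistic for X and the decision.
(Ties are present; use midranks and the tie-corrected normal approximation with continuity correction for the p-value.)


Step 1: Combine and sort all 13 observations; assign midranks.
sorted (value, group): (11,X), (11,Y), (12,X), (13,Y), (15,Y), (16,X), (19,X), (19,Y), (20,Y), (22,Y), (25,X), (28,Y), (30,Y)
ranks: 11->1.5, 11->1.5, 12->3, 13->4, 15->5, 16->6, 19->7.5, 19->7.5, 20->9, 22->10, 25->11, 28->12, 30->13
Step 2: Rank sum for X: R1 = 1.5 + 3 + 6 + 7.5 + 11 = 29.
Step 3: U_X = R1 - n1(n1+1)/2 = 29 - 5*6/2 = 29 - 15 = 14.
       U_Y = n1*n2 - U_X = 40 - 14 = 26.
Step 4: Ties are present, so use the tie-corrected normal approximation (with continuity correction) for the p-value.
Step 5: p-value = 0.419471; compare to alpha = 0.05. fail to reject H0.

U_X = 14, p = 0.419471, fail to reject H0 at alpha = 0.05.


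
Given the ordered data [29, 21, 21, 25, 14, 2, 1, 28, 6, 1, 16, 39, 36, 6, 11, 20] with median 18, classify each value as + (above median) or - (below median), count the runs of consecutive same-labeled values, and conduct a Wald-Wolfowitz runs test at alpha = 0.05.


Step 1: Compute median = 18; label A = above, B = below.
Labels in order: AAAABBBABBBAABBA  (n_A = 8, n_B = 8)
Step 2: Count runs R = 7.
Step 3: Under H0 (random ordering), E[R] = 2*n_A*n_B/(n_A+n_B) + 1 = 2*8*8/16 + 1 = 9.0000.
        Var[R] = 2*n_A*n_B*(2*n_A*n_B - n_A - n_B) / ((n_A+n_B)^2 * (n_A+n_B-1)) = 14336/3840 = 3.7333.
        SD[R] = 1.9322.
Step 4: Continuity-corrected z = (R + 0.5 - E[R]) / SD[R] = (7 + 0.5 - 9.0000) / 1.9322 = -0.7763.
Step 5: Two-sided p-value via normal approximation = 2*(1 - Phi(|z|)) = 0.437558.
Step 6: alpha = 0.05. fail to reject H0.

R = 7, z = -0.7763, p = 0.437558, fail to reject H0.


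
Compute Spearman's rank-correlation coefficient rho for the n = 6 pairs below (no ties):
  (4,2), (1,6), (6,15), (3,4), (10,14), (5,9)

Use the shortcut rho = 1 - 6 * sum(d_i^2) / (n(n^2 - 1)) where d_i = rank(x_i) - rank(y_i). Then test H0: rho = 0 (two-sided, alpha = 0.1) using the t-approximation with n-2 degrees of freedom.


Step 1: Rank x and y separately (midranks; no ties here).
rank(x): 4->3, 1->1, 6->5, 3->2, 10->6, 5->4
rank(y): 2->1, 6->3, 15->6, 4->2, 14->5, 9->4
Step 2: d_i = R_x(i) - R_y(i); compute d_i^2.
  (3-1)^2=4, (1-3)^2=4, (5-6)^2=1, (2-2)^2=0, (6-5)^2=1, (4-4)^2=0
sum(d^2) = 10.
Step 3: rho = 1 - 6*10 / (6*(6^2 - 1)) = 1 - 60/210 = 0.714286.
Step 4: Under H0, t = rho * sqrt((n-2)/(1-rho^2)) = 2.0412 ~ t(4).
Step 5: Two-sided p-value from the t-distribution with 4 df = 0.110787.
Step 6: alpha = 0.1. fail to reject H0.

rho = 0.7143, p = 0.110787, fail to reject H0 at alpha = 0.1.


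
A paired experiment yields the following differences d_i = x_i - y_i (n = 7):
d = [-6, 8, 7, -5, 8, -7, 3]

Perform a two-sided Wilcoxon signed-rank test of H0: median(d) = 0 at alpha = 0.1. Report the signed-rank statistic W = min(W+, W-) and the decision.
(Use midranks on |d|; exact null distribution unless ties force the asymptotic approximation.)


Step 1: Drop any zero differences (none here) and take |d_i|.
|d| = [6, 8, 7, 5, 8, 7, 3]
Step 2: Midrank |d_i| (ties get averaged ranks).
ranks: |6|->3, |8|->6.5, |7|->4.5, |5|->2, |8|->6.5, |7|->4.5, |3|->1
Step 3: Attach original signs; sum ranks with positive sign and with negative sign.
W+ = 6.5 + 4.5 + 6.5 + 1 = 18.5
W- = 3 + 2 + 4.5 = 9.5
(Check: W+ + W- = 28 should equal n(n+1)/2 = 28.)
Step 4: Test statistic W = min(W+, W-) = 9.5.
Step 5: Ties in |d|, so use the tie-corrected normal approximation.
        E[W] = n(n+1)/4 = 7*8/4 = 14.
        Tie groups: |d|=7 (t=2), |d|=8 (t=2); sum(t^3 - t) = 12.
        Var[W] = n(n+1)(2n+1)/24 - sum(t^3-t)/48 = 840/24 - 12/48 = 34.75.
        z = (W - E[W]) / sqrt(Var[W]) = (9.5 - 14) / 5.8949 = -0.7634.
        Two-sided p = 2*Phi(z) = 0.445243.
Step 6: alpha = 0.1. fail to reject H0.

W+ = 18.5, W- = 9.5, W = min = 9.5, p = 0.445243, fail to reject H0.


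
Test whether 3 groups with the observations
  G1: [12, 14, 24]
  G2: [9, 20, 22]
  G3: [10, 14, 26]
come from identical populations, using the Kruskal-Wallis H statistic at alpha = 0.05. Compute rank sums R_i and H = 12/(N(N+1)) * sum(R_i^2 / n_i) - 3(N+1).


Step 1: Combine all N = 9 observations and assign midranks.
sorted (value, group, rank): (9,G2,1), (10,G3,2), (12,G1,3), (14,G1,4.5), (14,G3,4.5), (20,G2,6), (22,G2,7), (24,G1,8), (26,G3,9)
Step 2: Sum ranks within each group.
R_1 = 15.5 (n_1 = 3)
R_2 = 14 (n_2 = 3)
R_3 = 15.5 (n_3 = 3)
Step 3: H = 12/(N(N+1)) * sum(R_i^2/n_i) - 3(N+1)
     = 12/(9*10) * (15.5^2/3 + 14^2/3 + 15.5^2/3) - 3*10
     = 0.133333 * 225.5 - 30
     = 0.066667.
Step 4: Ties present; correction factor C = 1 - 6/(9^3 - 9) = 0.991667. Corrected H = 0.066667 / 0.991667 = 0.067227.
Step 5: Under H0, H ~ chi^2(2); p-value = 0.966945.
Step 6: alpha = 0.05. fail to reject H0.

H = 0.0672, df = 2, p = 0.966945, fail to reject H0.


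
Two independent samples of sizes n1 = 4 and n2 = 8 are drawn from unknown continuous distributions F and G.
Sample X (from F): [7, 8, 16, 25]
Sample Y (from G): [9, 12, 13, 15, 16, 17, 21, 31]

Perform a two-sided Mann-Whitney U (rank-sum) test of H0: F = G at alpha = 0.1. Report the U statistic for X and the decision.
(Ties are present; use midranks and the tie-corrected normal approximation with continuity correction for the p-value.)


Step 1: Combine and sort all 12 observations; assign midranks.
sorted (value, group): (7,X), (8,X), (9,Y), (12,Y), (13,Y), (15,Y), (16,X), (16,Y), (17,Y), (21,Y), (25,X), (31,Y)
ranks: 7->1, 8->2, 9->3, 12->4, 13->5, 15->6, 16->7.5, 16->7.5, 17->9, 21->10, 25->11, 31->12
Step 2: Rank sum for X: R1 = 1 + 2 + 7.5 + 11 = 21.5.
Step 3: U_X = R1 - n1(n1+1)/2 = 21.5 - 4*5/2 = 21.5 - 10 = 11.5.
       U_Y = n1*n2 - U_X = 32 - 11.5 = 20.5.
Step 4: Ties are present, so use the tie-corrected normal approximation (with continuity correction) for the p-value.
Step 5: p-value = 0.496152; compare to alpha = 0.1. fail to reject H0.

U_X = 11.5, p = 0.496152, fail to reject H0 at alpha = 0.1.


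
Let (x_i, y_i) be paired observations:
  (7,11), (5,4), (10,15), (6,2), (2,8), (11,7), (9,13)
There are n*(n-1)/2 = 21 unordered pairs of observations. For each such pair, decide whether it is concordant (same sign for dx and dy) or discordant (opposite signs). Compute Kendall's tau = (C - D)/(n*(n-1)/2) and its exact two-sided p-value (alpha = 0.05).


Step 1: Enumerate the 21 unordered pairs (i,j) with i<j and classify each by sign(x_j-x_i) * sign(y_j-y_i).
  (1,2):dx=-2,dy=-7->C; (1,3):dx=+3,dy=+4->C; (1,4):dx=-1,dy=-9->C; (1,5):dx=-5,dy=-3->C
  (1,6):dx=+4,dy=-4->D; (1,7):dx=+2,dy=+2->C; (2,3):dx=+5,dy=+11->C; (2,4):dx=+1,dy=-2->D
  (2,5):dx=-3,dy=+4->D; (2,6):dx=+6,dy=+3->C; (2,7):dx=+4,dy=+9->C; (3,4):dx=-4,dy=-13->C
  (3,5):dx=-8,dy=-7->C; (3,6):dx=+1,dy=-8->D; (3,7):dx=-1,dy=-2->C; (4,5):dx=-4,dy=+6->D
  (4,6):dx=+5,dy=+5->C; (4,7):dx=+3,dy=+11->C; (5,6):dx=+9,dy=-1->D; (5,7):dx=+7,dy=+5->C
  (6,7):dx=-2,dy=+6->D
Step 2: C = 14, D = 7, total pairs = 21.
Step 3: tau = (C - D)/(n(n-1)/2) = (14 - 7)/21 = 0.333333.
Step 4: Exact two-sided p-value (enumerate n! = 5040 permutations of y under H0): p = 0.381349.
Step 5: alpha = 0.05. fail to reject H0.

tau_b = 0.3333 (C=14, D=7), p = 0.381349, fail to reject H0.


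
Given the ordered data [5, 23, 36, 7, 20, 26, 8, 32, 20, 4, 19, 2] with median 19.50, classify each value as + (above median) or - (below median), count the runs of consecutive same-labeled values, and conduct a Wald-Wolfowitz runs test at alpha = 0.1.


Step 1: Compute median = 19.50; label A = above, B = below.
Labels in order: BAABAABAABBB  (n_A = 6, n_B = 6)
Step 2: Count runs R = 7.
Step 3: Under H0 (random ordering), E[R] = 2*n_A*n_B/(n_A+n_B) + 1 = 2*6*6/12 + 1 = 7.0000.
        Var[R] = 2*n_A*n_B*(2*n_A*n_B - n_A - n_B) / ((n_A+n_B)^2 * (n_A+n_B-1)) = 4320/1584 = 2.7273.
        SD[R] = 1.6514.
Step 4: R = E[R], so z = 0 with no continuity correction.
Step 5: Two-sided p-value via normal approximation = 2*(1 - Phi(|z|)) = 1.000000.
Step 6: alpha = 0.1. fail to reject H0.

R = 7, z = 0.0000, p = 1.000000, fail to reject H0.


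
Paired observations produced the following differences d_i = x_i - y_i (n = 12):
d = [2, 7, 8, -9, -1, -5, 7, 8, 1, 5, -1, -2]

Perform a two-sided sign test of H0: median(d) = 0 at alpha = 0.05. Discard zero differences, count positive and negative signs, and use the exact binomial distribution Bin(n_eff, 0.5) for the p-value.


Step 1: Discard zero differences. Original n = 12; n_eff = number of nonzero differences = 12.
Nonzero differences (with sign): +2, +7, +8, -9, -1, -5, +7, +8, +1, +5, -1, -2
Step 2: Count signs: positive = 7, negative = 5.
Step 3: Under H0: P(positive) = 0.5, so the number of positives S ~ Bin(12, 0.5).
Step 4: Two-sided exact p-value = sum of Bin(12,0.5) probabilities at or below the observed probability = 0.774414.
Step 5: alpha = 0.05. fail to reject H0.

n_eff = 12, pos = 7, neg = 5, p = 0.774414, fail to reject H0.


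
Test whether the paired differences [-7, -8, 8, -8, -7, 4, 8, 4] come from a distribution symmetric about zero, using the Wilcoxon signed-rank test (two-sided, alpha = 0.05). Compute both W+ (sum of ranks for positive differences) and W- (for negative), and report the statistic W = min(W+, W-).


Step 1: Drop any zero differences (none here) and take |d_i|.
|d| = [7, 8, 8, 8, 7, 4, 8, 4]
Step 2: Midrank |d_i| (ties get averaged ranks).
ranks: |7|->3.5, |8|->6.5, |8|->6.5, |8|->6.5, |7|->3.5, |4|->1.5, |8|->6.5, |4|->1.5
Step 3: Attach original signs; sum ranks with positive sign and with negative sign.
W+ = 6.5 + 1.5 + 6.5 + 1.5 = 16
W- = 3.5 + 6.5 + 6.5 + 3.5 = 20
(Check: W+ + W- = 36 should equal n(n+1)/2 = 36.)
Step 4: Test statistic W = min(W+, W-) = 16.
Step 5: Ties in |d|, so use the tie-corrected normal approximation.
        E[W] = n(n+1)/4 = 8*9/4 = 18.
        Tie groups: |d|=4 (t=2), |d|=7 (t=2), |d|=8 (t=4); sum(t^3 - t) = 72.
        Var[W] = n(n+1)(2n+1)/24 - sum(t^3-t)/48 = 1224/24 - 72/48 = 49.5.
        z = (W - E[W]) / sqrt(Var[W]) = (16 - 18) / 7.0356 = -0.2843.
        Two-sided p = 2*Phi(z) = 0.776205.
Step 6: alpha = 0.05. fail to reject H0.

W+ = 16, W- = 20, W = min = 16, p = 0.776205, fail to reject H0.


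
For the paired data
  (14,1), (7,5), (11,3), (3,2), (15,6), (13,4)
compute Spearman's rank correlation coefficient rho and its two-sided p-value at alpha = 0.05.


Step 1: Rank x and y separately (midranks; no ties here).
rank(x): 14->5, 7->2, 11->3, 3->1, 15->6, 13->4
rank(y): 1->1, 5->5, 3->3, 2->2, 6->6, 4->4
Step 2: d_i = R_x(i) - R_y(i); compute d_i^2.
  (5-1)^2=16, (2-5)^2=9, (3-3)^2=0, (1-2)^2=1, (6-6)^2=0, (4-4)^2=0
sum(d^2) = 26.
Step 3: rho = 1 - 6*26 / (6*(6^2 - 1)) = 1 - 156/210 = 0.257143.
Step 4: Under H0, t = rho * sqrt((n-2)/(1-rho^2)) = 0.5322 ~ t(4).
Step 5: Two-sided p-value from the t-distribution with 4 df = 0.622787.
Step 6: alpha = 0.05. fail to reject H0.

rho = 0.2571, p = 0.622787, fail to reject H0 at alpha = 0.05.


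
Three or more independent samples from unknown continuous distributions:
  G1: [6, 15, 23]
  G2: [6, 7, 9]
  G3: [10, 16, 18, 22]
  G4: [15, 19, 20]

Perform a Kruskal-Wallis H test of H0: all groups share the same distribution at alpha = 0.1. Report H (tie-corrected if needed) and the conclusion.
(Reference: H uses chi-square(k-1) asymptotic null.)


Step 1: Combine all N = 13 observations and assign midranks.
sorted (value, group, rank): (6,G1,1.5), (6,G2,1.5), (7,G2,3), (9,G2,4), (10,G3,5), (15,G1,6.5), (15,G4,6.5), (16,G3,8), (18,G3,9), (19,G4,10), (20,G4,11), (22,G3,12), (23,G1,13)
Step 2: Sum ranks within each group.
R_1 = 21 (n_1 = 3)
R_2 = 8.5 (n_2 = 3)
R_3 = 34 (n_3 = 4)
R_4 = 27.5 (n_4 = 3)
Step 3: H = 12/(N(N+1)) * sum(R_i^2/n_i) - 3(N+1)
     = 12/(13*14) * (21^2/3 + 8.5^2/3 + 34^2/4 + 27.5^2/3) - 3*14
     = 0.065934 * 712.167 - 42
     = 4.956044.
Step 4: Ties present; correction factor C = 1 - 12/(13^3 - 13) = 0.994505. Corrected H = 4.956044 / 0.994505 = 4.983425.
Step 5: Under H0, H ~ chi^2(3); p-value = 0.173015.
Step 6: alpha = 0.1. fail to reject H0.

H = 4.9834, df = 3, p = 0.173015, fail to reject H0.
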